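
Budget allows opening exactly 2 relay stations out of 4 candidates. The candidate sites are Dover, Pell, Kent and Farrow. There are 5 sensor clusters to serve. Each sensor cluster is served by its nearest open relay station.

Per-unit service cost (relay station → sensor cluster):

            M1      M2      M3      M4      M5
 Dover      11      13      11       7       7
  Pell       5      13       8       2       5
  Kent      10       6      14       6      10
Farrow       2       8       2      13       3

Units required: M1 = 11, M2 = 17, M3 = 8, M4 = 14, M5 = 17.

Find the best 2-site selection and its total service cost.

With exactly 2 open, each sensor cluster uses its cheapest among the chosen.
{Pell, Farrow}: M1→Farrow 2·11=22, M2→Farrow 8·17=136, M3→Farrow 2·8=16, M4→Pell 2·14=28, M5→Farrow 3·17=51. Service cost 253.
{Kent, Farrow}: service cost 275
{Dover, Farrow}: service cost 323
Among all 6 size-2 choices, {Pell, Farrow} is lowest.

Choose Pell and Farrow; total service cost 253.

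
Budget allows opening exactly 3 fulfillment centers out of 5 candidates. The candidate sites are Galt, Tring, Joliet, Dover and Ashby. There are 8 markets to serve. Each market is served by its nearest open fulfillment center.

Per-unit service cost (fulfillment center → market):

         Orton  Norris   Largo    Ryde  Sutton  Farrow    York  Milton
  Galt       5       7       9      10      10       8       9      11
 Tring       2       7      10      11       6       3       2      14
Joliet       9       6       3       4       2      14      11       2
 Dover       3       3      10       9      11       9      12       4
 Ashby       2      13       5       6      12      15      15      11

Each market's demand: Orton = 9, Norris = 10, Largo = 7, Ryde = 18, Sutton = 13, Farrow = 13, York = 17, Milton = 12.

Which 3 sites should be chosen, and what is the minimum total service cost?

With exactly 3 open, each market uses its cheapest among the chosen.
{Tring, Joliet, Dover}: Orton→Tring 2·9=18, Norris→Dover 3·10=30, Largo→Joliet 3·7=21, Ryde→Joliet 4·18=72, Sutton→Joliet 2·13=26, Farrow→Tring 3·13=39, York→Tring 2·17=34, Milton→Joliet 2·12=24. Service cost 264.
{Galt, Tring, Joliet}: service cost 294
{Tring, Joliet, Ashby}: service cost 294
Among all 10 size-3 choices, {Tring, Joliet, Dover} is lowest.

Choose Tring, Joliet and Dover; total service cost 264.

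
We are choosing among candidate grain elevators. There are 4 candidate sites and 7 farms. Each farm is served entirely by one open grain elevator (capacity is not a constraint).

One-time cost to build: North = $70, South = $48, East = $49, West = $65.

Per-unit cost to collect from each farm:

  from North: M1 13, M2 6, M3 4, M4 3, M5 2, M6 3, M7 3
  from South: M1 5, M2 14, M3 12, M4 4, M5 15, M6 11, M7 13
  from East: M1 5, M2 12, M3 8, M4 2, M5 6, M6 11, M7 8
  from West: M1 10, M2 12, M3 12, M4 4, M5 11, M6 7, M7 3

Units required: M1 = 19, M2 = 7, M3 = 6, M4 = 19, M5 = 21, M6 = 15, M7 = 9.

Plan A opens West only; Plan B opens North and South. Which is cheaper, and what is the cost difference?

Plan B is cheaper by 400.

Plan A: {West}: M1→West 10·19=190, M2→West 12·7=84, M3→West 12·6=72, M4→West 4·19=76, M5→West 11·21=231, M6→West 7·15=105, M7→West 3·9=27. Service 785; fixed 65; total 850.
Plan B: {North, South}: M1→South 5·19=95, M2→North 6·7=42, M3→North 4·6=24, M4→North 3·19=57, M5→North 2·21=42, M6→North 3·15=45, M7→North 3·9=27. Service 332; fixed 118; total 450.
Difference: |850 − 450| = 400.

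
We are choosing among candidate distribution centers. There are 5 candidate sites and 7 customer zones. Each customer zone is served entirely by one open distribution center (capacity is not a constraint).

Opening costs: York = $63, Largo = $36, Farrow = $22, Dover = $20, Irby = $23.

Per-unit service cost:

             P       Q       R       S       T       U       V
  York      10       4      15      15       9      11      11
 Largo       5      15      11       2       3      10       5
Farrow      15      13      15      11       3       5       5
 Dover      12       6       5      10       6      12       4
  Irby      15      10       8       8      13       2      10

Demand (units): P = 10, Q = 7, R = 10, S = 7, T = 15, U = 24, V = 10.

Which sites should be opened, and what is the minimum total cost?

Open Largo, Dover and Irby; minimum total cost 368.

For any fixed open set, each customer zone goes to its cheapest open site; total = fixed + service.
{Largo, Dover, Irby}: P→Largo 5·10=50, Q→Dover 6·7=42, R→Dover 5·10=50, S→Largo 2·7=14, T→Largo 3·15=45, U→Irby 2·24=48, V→Dover 4·10=40. Service 289; fixed 79; total 368.
{Largo, Farrow, Dover, Irby}: service 289 + fixed 101 = 390
{Largo, Irby}: service 357 + fixed 59 = 416
{York, Largo, Farrow, Dover, Irby}: P→Largo 5·10=50, Q→York 4·7=28, R→Dover 5·10=50, S→Largo 2·7=14, T→Largo 3·15=45, U→Irby 2·24=48, V→Dover 4·10=40. Service 275; fixed 164; total 439.
No other subset beats 368.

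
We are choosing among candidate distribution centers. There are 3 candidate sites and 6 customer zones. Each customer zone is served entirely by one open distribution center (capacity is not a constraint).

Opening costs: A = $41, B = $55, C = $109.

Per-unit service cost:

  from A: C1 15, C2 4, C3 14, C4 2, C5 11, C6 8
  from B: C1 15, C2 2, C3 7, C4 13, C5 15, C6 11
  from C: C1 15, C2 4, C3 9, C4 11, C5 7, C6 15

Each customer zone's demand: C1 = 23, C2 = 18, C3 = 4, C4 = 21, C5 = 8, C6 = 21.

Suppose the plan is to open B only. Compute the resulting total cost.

Each customer zone is assigned to its cheapest site among the open ones.
{B}: C1→B 15·23=345, C2→B 2·18=36, C3→B 7·4=28, C4→B 13·21=273, C5→B 15·8=120, C6→B 11·21=231. Service 1033; fixed 55; total 1088.

Total cost: 1088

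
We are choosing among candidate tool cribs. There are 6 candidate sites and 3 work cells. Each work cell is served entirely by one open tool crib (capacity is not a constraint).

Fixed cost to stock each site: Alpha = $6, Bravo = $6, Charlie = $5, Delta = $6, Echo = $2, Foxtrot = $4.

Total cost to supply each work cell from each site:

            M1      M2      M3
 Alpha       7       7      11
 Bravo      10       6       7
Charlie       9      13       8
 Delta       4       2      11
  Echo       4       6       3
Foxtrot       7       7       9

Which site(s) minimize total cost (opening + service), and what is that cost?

For any fixed open set, each work cell goes to its cheapest open site; total = fixed + service.
{Echo}: M1→Echo 4, M2→Echo 6, M3→Echo 3. Service 13; fixed 2; total 15.
{Delta, Echo}: M1→Delta 4, M2→Delta 2, M3→Echo 3. Service 9; fixed 8; total 17.
{Echo, Foxtrot}: service 13 + fixed 6 = 19
{Alpha, Bravo, Charlie, Delta, Echo, Foxtrot}: M1→Delta 4, M2→Delta 2, M3→Echo 3. Service 9; fixed 29; total 38.
No other subset beats 15.

Open Echo only; minimum total cost 15.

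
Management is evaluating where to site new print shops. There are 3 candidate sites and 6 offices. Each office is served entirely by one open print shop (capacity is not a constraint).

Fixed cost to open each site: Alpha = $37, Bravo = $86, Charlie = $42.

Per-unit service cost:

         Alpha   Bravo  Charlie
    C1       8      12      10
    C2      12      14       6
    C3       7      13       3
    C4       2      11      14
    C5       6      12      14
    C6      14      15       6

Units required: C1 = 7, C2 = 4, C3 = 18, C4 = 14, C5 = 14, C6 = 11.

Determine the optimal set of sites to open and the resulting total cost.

For any fixed open set, each office goes to its cheapest open site; total = fixed + service.
{Alpha, Charlie}: C1→Alpha 8·7=56, C2→Charlie 6·4=24, C3→Charlie 3·18=54, C4→Alpha 2·14=28, C5→Alpha 6·14=84, C6→Charlie 6·11=66. Service 312; fixed 79; total 391.
{Alpha, Bravo, Charlie}: service 312 + fixed 165 = 477
{Alpha}: service 496 + fixed 37 = 533
No other subset beats 391.

Open Alpha and Charlie; minimum total cost 391.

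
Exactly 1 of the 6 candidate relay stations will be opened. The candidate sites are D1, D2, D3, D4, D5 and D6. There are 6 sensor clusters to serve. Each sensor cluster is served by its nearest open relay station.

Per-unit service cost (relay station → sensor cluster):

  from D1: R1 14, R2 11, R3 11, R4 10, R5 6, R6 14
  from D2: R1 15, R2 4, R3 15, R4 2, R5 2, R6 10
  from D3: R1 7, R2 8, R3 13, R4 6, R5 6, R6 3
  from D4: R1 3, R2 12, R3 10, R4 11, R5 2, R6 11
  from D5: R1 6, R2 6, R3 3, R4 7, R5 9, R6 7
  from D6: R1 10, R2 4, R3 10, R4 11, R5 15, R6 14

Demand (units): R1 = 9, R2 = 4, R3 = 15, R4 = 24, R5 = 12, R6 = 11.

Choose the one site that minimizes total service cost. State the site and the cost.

Choose D5 only; total service cost 476.

With exactly 1 open, each sensor cluster uses its cheapest among the chosen.
{D5}: R1→D5 6·9=54, R2→D5 6·4=24, R3→D5 3·15=45, R4→D5 7·24=168, R5→D5 9·12=108, R6→D5 7·11=77. Service cost 476.
{D3}: service cost 539
{D2}: service cost 558
Among all 6 size-1 choices, {D5} is lowest.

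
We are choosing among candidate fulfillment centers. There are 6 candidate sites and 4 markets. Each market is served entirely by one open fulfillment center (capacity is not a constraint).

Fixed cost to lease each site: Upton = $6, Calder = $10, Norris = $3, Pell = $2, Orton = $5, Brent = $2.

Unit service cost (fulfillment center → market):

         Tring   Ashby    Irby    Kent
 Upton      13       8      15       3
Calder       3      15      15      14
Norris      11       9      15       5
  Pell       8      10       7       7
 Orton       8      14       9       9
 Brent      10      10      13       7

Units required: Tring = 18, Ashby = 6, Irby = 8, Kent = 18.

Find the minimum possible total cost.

For any fixed open set, each market goes to its cheapest open site; total = fixed + service.
{Upton, Calder, Pell}: Tring→Calder 3·18=54, Ashby→Upton 8·6=48, Irby→Pell 7·8=56, Kent→Upton 3·18=54. Service 212; fixed 18; total 230.
{Upton, Calder, Pell, Brent}: service 212 + fixed 20 = 232
{Upton, Calder, Norris, Pell}: service 212 + fixed 21 = 233
{Upton, Calder, Norris, Pell, Orton, Brent}: service 212 + fixed 28 = 240
No other subset beats 230.

Minimum total cost: 230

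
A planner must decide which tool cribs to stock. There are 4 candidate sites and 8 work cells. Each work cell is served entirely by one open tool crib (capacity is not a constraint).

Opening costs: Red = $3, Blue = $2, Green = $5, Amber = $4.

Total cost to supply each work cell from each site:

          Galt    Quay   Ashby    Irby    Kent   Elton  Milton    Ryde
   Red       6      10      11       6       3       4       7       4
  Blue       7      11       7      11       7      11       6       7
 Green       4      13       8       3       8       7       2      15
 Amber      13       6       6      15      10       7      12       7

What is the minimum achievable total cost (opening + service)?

For any fixed open set, each work cell goes to its cheapest open site; total = fixed + service.
{Red, Green, Amber}: Galt→Green 4, Quay→Amber 6, Ashby→Amber 6, Irby→Green 3, Kent→Red 3, Elton→Red 4, Milton→Green 2, Ryde→Red 4. Service 32; fixed 12; total 44.
{Red, Blue, Green, Amber}: service 32 + fixed 14 = 46
{Red, Green}: service 38 + fixed 8 = 46
{Blue}: Galt→Blue 7, Quay→Blue 11, Ashby→Blue 7, Irby→Blue 11, Kent→Blue 7, Elton→Blue 11, Milton→Blue 6, Ryde→Blue 7. Service 67; fixed 2; total 69.
No other subset beats 44.

Minimum total cost: 44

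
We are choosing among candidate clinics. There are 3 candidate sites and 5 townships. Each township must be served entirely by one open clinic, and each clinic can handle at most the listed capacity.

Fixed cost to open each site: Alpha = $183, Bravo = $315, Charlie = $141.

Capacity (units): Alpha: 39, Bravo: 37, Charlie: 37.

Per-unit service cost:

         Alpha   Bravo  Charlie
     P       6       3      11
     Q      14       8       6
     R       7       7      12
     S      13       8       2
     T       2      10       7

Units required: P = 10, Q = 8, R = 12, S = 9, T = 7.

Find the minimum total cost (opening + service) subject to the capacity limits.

Open {Alpha, Charlie}: P→Alpha 6·10=60, Q→Charlie 6·8=48, R→Alpha 7·12=84, S→Charlie 2·9=18, T→Alpha 2·7=14.
Loads: Alpha carries 29/39, Charlie carries 17/37. Service 224; fixed 324; total 548.
Next best feasible plan costs 583.

Minimum total cost: 548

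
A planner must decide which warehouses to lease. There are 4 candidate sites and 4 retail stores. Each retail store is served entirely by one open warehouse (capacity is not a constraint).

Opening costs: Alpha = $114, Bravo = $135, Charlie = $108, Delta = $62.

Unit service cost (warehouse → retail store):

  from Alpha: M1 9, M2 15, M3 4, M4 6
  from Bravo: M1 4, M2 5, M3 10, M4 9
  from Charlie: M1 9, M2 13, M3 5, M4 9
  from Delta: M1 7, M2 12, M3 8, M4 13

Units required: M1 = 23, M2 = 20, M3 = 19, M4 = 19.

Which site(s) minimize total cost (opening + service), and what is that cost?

Open Alpha and Bravo; minimum total cost 631.

For any fixed open set, each retail store goes to its cheapest open site; total = fixed + service.
{Alpha, Bravo}: M1→Bravo 4·23=92, M2→Bravo 5·20=100, M3→Alpha 4·19=76, M4→Alpha 6·19=114. Service 382; fixed 249; total 631.
{Bravo}: M1→Bravo 4·23=92, M2→Bravo 5·20=100, M3→Bravo 10·19=190, M4→Bravo 9·19=171. Service 553; fixed 135; total 688.
{Alpha, Bravo, Delta}: M1→Bravo 4·23=92, M2→Bravo 5·20=100, M3→Alpha 4·19=76, M4→Alpha 6·19=114. Service 382; fixed 311; total 693.
{Alpha, Bravo, Charlie, Delta}: service 382 + fixed 419 = 801
No other subset beats 631.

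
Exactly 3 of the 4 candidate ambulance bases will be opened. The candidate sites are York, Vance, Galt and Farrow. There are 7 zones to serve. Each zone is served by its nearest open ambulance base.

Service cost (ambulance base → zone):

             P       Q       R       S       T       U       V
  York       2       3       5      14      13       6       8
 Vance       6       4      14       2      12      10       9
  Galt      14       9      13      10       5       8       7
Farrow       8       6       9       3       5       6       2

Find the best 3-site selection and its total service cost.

Choose York, Vance and Farrow; total service cost 25.

With exactly 3 open, each zone uses its cheapest among the chosen.
{York, Vance, Farrow}: P→York 2, Q→York 3, R→York 5, S→Vance 2, T→Farrow 5, U→York 6, V→Farrow 2. Service cost 25.
{York, Galt, Farrow}: service cost 26
{York, Vance, Galt}: service cost 30
Among all 4 size-3 choices, {York, Vance, Farrow} is lowest.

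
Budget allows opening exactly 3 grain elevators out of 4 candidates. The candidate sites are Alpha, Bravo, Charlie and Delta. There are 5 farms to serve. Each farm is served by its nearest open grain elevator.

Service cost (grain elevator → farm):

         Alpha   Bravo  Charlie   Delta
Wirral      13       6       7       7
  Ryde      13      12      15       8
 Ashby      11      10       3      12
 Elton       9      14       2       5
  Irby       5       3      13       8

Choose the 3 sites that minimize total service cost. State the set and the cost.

With exactly 3 open, each farm uses its cheapest among the chosen.
{Bravo, Charlie, Delta}: Wirral→Bravo 6, Ryde→Delta 8, Ashby→Charlie 3, Elton→Charlie 2, Irby→Bravo 3. Service cost 22.
{Alpha, Charlie, Delta}: service cost 25
{Alpha, Bravo, Charlie}: service cost 26
Among all 4 size-3 choices, {Bravo, Charlie, Delta} is lowest.

Choose Bravo, Charlie and Delta; total service cost 22.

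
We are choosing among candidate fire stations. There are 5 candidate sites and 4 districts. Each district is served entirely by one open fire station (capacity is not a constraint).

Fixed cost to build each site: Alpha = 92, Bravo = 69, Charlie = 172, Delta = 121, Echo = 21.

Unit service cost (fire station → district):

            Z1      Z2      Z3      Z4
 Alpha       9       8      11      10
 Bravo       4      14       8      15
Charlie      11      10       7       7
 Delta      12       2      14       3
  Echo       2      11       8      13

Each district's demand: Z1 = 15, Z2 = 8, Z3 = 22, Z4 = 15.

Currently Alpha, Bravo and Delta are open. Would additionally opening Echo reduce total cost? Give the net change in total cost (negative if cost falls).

Yes — net change −9 (cost falls by 9).

Current service cost with {Alpha, Bravo, Delta}: 297.
Adding Echo: each district re-picks its cheapest; new service cost 267, saving 30.
Extra fixed cost: 21. Net change = 21 − 30 = -9.
(Totals: 579 → 570.)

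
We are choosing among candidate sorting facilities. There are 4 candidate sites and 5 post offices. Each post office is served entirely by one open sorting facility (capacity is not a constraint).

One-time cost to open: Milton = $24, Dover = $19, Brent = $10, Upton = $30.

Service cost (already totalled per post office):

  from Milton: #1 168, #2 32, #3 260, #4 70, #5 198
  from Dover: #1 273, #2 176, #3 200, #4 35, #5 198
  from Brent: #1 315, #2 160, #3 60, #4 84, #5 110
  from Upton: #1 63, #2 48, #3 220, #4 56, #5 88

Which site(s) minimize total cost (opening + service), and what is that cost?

For any fixed open set, each post office goes to its cheapest open site; total = fixed + service.
{Dover, Brent, Upton}: #1→Upton 63, #2→Upton 48, #3→Brent 60, #4→Dover 35, #5→Upton 88. Service 294; fixed 59; total 353.
{Brent, Upton}: #1→Upton 63, #2→Upton 48, #3→Brent 60, #4→Upton 56, #5→Upton 88. Service 315; fixed 40; total 355.
{Milton, Dover, Brent, Upton}: service 278 + fixed 83 = 361
{Brent}: service 729 + fixed 10 = 739
No other subset beats 353.

Open Dover, Brent and Upton; minimum total cost 353.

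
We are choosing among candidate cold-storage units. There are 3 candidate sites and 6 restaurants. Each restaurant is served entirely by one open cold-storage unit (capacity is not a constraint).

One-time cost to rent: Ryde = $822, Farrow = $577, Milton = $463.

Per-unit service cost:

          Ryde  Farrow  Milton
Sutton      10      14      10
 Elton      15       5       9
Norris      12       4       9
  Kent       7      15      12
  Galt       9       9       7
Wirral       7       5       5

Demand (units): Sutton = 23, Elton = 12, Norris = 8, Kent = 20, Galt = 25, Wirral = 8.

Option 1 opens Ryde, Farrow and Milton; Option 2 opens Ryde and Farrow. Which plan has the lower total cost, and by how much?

Option 1: {Ryde, Farrow, Milton}: Sutton→Ryde 10·23=230, Elton→Farrow 5·12=60, Norris→Farrow 4·8=32, Kent→Ryde 7·20=140, Galt→Milton 7·25=175, Wirral→Farrow 5·8=40. Service 677; fixed 1862; total 2539.
Option 2: {Ryde, Farrow}: Sutton→Ryde 10·23=230, Elton→Farrow 5·12=60, Norris→Farrow 4·8=32, Kent→Ryde 7·20=140, Galt→Ryde 9·25=225, Wirral→Farrow 5·8=40. Service 727; fixed 1399; total 2126.
Difference: |2539 − 2126| = 413.

Option 2 is cheaper by 413.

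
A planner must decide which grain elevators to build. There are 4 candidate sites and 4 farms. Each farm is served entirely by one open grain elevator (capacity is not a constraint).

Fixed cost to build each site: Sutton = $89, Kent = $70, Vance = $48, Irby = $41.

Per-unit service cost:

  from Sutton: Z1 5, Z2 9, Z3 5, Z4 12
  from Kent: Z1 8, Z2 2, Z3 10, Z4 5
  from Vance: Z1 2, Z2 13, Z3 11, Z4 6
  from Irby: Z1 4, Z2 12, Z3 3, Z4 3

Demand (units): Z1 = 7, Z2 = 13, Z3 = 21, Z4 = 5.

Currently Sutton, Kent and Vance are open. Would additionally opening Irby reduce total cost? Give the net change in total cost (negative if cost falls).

Yes — net change −11 (cost falls by 11).

Current service cost with {Sutton, Kent, Vance}: 170.
Adding Irby: each farm re-picks its cheapest; new service cost 118, saving 52.
Extra fixed cost: 41. Net change = 41 − 52 = -11.
(Totals: 377 → 366.)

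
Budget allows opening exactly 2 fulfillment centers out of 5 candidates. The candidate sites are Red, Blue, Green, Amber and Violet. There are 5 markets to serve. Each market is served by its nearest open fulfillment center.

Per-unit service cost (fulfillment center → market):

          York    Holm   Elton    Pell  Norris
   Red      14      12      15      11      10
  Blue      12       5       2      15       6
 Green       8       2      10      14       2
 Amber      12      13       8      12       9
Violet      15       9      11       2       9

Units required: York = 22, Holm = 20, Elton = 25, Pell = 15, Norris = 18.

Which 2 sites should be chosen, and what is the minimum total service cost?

Choose Blue and Green; total service cost 512.

With exactly 2 open, each market uses its cheapest among the chosen.
{Blue, Green}: York→Green 8·22=176, Holm→Green 2·20=40, Elton→Blue 2·25=50, Pell→Green 14·15=210, Norris→Green 2·18=36. Service cost 512.
{Green, Violet}: service cost 532
{Blue, Violet}: service cost 552
Among all 10 size-2 choices, {Blue, Green} is lowest.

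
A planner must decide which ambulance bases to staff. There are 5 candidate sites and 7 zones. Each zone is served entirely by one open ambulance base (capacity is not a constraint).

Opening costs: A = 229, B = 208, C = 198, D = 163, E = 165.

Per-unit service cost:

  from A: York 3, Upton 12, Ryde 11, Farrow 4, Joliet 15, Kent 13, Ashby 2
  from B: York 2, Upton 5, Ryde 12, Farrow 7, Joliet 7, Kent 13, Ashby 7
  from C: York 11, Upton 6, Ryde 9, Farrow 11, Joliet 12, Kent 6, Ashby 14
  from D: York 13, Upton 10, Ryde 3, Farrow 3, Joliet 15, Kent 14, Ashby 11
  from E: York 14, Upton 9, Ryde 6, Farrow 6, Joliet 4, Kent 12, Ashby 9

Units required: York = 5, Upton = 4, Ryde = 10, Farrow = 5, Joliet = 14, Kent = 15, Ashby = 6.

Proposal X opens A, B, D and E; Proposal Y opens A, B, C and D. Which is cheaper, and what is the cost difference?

Proposal X: {A, B, D, E}: York→B 2·5=10, Upton→B 5·4=20, Ryde→D 3·10=30, Farrow→D 3·5=15, Joliet→E 4·14=56, Kent→E 12·15=180, Ashby→A 2·6=12. Service 323; fixed 765; total 1088.
Proposal Y: {A, B, C, D}: York→B 2·5=10, Upton→B 5·4=20, Ryde→D 3·10=30, Farrow→D 3·5=15, Joliet→B 7·14=98, Kent→C 6·15=90, Ashby→A 2·6=12. Service 275; fixed 798; total 1073.
Difference: |1088 − 1073| = 15.

Proposal Y is cheaper by 15.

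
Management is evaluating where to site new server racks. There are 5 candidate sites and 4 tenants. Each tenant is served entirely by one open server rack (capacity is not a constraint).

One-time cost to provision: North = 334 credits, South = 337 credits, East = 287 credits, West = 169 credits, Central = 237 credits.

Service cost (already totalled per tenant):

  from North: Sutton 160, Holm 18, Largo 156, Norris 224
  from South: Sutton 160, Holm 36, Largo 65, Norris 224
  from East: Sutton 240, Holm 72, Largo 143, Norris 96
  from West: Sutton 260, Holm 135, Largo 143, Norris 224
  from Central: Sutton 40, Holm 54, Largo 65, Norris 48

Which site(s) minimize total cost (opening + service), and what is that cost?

Open Central only; minimum total cost 444.

For any fixed open set, each tenant goes to its cheapest open site; total = fixed + service.
{Central}: Sutton→Central 40, Holm→Central 54, Largo→Central 65, Norris→Central 48. Service 207; fixed 237; total 444.
{West, Central}: service 207 + fixed 406 = 613
{East, Central}: service 207 + fixed 524 = 731
{North, South, East, West, Central}: service 171 + fixed 1364 = 1535
No other subset beats 444.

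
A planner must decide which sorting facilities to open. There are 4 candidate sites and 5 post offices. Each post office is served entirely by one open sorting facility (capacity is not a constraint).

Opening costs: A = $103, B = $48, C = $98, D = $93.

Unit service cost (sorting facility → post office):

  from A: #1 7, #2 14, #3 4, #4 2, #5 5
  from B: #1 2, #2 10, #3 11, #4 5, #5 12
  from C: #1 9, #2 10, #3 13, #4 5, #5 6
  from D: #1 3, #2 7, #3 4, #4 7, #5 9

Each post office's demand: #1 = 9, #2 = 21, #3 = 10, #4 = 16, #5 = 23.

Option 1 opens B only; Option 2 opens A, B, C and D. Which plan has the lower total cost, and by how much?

Option 1: {B}: #1→B 2·9=18, #2→B 10·21=210, #3→B 11·10=110, #4→B 5·16=80, #5→B 12·23=276. Service 694; fixed 48; total 742.
Option 2: {A, B, C, D}: #1→B 2·9=18, #2→D 7·21=147, #3→A 4·10=40, #4→A 2·16=32, #5→A 5·23=115. Service 352; fixed 342; total 694.
Difference: |742 − 694| = 48.

Option 2 is cheaper by 48.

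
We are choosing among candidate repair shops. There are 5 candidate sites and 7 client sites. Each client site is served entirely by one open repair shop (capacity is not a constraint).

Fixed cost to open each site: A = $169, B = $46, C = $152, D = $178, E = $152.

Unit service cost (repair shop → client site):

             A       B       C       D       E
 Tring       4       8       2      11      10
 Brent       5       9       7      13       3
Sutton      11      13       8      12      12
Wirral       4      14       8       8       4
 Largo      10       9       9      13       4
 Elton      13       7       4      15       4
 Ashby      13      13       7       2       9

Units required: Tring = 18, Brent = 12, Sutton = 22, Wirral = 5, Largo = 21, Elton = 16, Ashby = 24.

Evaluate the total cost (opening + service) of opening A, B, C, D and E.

Total cost: 1161

Each client site is assigned to its cheapest site among the open ones.
{A, B, C, D, E}: Tring→C 2·18=36, Brent→E 3·12=36, Sutton→C 8·22=176, Wirral→A 4·5=20, Largo→E 4·21=84, Elton→C 4·16=64, Ashby→D 2·24=48. Service 464; fixed 697; total 1161.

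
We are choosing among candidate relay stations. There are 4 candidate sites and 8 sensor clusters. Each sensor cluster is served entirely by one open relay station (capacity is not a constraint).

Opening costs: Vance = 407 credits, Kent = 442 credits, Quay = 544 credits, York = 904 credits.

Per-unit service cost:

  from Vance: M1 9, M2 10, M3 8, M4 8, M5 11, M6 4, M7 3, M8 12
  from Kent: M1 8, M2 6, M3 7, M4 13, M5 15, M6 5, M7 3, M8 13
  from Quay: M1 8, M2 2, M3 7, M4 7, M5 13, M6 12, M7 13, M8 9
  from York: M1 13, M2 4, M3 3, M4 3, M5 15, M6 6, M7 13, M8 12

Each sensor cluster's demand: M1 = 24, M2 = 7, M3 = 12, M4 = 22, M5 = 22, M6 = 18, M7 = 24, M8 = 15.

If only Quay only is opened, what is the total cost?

Each sensor cluster is assigned to its cheapest site among the open ones.
{Quay}: M1→Quay 8·24=192, M2→Quay 2·7=14, M3→Quay 7·12=84, M4→Quay 7·22=154, M5→Quay 13·22=286, M6→Quay 12·18=216, M7→Quay 13·24=312, M8→Quay 9·15=135. Service 1393; fixed 544; total 1937.

Total cost: 1937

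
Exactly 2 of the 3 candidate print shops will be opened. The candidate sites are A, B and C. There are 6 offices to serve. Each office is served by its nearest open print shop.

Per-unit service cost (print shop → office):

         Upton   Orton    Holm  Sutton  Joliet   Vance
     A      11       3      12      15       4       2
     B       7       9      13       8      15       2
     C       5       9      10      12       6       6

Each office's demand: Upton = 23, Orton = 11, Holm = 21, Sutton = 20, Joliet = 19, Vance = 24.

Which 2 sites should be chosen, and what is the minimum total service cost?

Choose A and C; total service cost 722.

With exactly 2 open, each office uses its cheapest among the chosen.
{A, C}: Upton→C 5·23=115, Orton→A 3·11=33, Holm→C 10·21=210, Sutton→C 12·20=240, Joliet→A 4·19=76, Vance→A 2·24=48. Service cost 722.
{A, B}: service cost 730
{B, C}: service cost 746
Among all 3 size-2 choices, {A, C} is lowest.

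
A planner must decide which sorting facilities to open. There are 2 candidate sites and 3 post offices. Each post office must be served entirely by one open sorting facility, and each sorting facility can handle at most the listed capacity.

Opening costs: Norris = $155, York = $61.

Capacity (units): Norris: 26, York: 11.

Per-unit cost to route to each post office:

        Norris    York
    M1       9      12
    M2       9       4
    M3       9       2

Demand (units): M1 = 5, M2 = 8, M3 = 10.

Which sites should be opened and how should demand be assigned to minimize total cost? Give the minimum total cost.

Minimum total cost: 353

Open {Norris, York}: M1→Norris 9·5=45, M2→Norris 9·8=72, M3→York 2·10=20.
Loads: Norris carries 13/26, York carries 10/11. Service 137; fixed 216; total 353.
Next best feasible plan costs 362.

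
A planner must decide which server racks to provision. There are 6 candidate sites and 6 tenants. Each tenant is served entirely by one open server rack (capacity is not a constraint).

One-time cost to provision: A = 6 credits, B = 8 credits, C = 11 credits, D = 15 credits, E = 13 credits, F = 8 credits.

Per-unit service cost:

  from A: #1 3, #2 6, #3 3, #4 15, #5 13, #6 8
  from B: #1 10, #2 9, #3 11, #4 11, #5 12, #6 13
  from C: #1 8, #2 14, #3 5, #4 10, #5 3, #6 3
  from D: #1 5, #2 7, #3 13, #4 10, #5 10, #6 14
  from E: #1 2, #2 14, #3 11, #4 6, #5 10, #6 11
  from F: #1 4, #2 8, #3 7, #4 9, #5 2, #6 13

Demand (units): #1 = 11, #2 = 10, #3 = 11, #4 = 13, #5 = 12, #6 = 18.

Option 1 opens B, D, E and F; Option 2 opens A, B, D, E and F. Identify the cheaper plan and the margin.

Option 1: {B, D, E, F}: #1→E 2·11=22, #2→D 7·10=70, #3→F 7·11=77, #4→E 6·13=78, #5→F 2·12=24, #6→E 11·18=198. Service 469; fixed 44; total 513.
Option 2: {A, B, D, E, F}: #1→E 2·11=22, #2→A 6·10=60, #3→A 3·11=33, #4→E 6·13=78, #5→F 2·12=24, #6→A 8·18=144. Service 361; fixed 50; total 411.
Difference: |513 − 411| = 102.

Option 2 is cheaper by 102.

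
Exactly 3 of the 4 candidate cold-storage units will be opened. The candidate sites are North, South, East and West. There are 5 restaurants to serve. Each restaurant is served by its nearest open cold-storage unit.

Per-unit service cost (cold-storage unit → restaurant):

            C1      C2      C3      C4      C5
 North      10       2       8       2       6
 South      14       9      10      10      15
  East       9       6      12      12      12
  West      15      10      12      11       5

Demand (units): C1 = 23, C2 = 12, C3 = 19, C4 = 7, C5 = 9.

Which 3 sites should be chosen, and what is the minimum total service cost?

With exactly 3 open, each restaurant uses its cheapest among the chosen.
{North, East, West}: C1→East 9·23=207, C2→North 2·12=24, C3→North 8·19=152, C4→North 2·7=14, C5→West 5·9=45. Service cost 442.
{North, South, East}: service cost 451
{North, South, West}: service cost 465
Among all 4 size-3 choices, {North, East, West} is lowest.

Choose North, East and West; total service cost 442.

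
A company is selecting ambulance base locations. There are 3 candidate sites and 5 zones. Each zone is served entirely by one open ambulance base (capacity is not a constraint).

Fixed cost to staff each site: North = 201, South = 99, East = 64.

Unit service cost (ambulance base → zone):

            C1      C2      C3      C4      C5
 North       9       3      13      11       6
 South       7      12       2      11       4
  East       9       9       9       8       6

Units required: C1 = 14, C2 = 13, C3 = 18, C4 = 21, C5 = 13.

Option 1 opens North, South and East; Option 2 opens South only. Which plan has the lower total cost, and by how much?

Option 2 is cheaper by 85.

Option 1: {North, South, East}: C1→South 7·14=98, C2→North 3·13=39, C3→South 2·18=36, C4→East 8·21=168, C5→South 4·13=52. Service 393; fixed 364; total 757.
Option 2: {South}: C1→South 7·14=98, C2→South 12·13=156, C3→South 2·18=36, C4→South 11·21=231, C5→South 4·13=52. Service 573; fixed 99; total 672.
Difference: |757 − 672| = 85.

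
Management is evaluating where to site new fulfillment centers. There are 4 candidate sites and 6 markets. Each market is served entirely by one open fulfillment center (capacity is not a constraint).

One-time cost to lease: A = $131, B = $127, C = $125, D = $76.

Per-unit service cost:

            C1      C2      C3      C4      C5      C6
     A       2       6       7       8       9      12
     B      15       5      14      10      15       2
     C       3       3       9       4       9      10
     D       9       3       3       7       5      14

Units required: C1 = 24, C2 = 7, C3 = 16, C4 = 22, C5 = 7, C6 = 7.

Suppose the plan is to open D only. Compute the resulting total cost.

Each market is assigned to its cheapest site among the open ones.
{D}: C1→D 9·24=216, C2→D 3·7=21, C3→D 3·16=48, C4→D 7·22=154, C5→D 5·7=35, C6→D 14·7=98. Service 572; fixed 76; total 648.

Total cost: 648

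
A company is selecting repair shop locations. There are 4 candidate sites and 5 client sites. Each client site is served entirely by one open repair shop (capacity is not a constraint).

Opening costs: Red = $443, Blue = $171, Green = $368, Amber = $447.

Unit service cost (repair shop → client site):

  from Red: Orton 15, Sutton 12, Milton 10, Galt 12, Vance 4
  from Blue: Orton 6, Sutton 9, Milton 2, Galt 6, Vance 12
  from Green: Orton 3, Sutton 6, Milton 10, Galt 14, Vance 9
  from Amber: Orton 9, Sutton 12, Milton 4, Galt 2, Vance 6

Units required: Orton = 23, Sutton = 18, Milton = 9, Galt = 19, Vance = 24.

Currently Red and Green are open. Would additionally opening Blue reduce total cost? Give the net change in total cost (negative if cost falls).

Current service cost with {Red, Green}: 591.
Adding Blue: each client site re-picks its cheapest; new service cost 405, saving 186.
Extra fixed cost: 171. Net change = 171 − 186 = -15.
(Totals: 1402 → 1387.)

Yes — net change −15 (cost falls by 15).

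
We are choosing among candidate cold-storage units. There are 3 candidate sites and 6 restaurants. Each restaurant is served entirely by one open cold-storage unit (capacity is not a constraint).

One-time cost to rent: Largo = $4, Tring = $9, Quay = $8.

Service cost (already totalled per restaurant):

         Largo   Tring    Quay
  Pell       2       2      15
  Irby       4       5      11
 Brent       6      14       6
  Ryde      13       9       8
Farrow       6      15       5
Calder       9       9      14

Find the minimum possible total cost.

For any fixed open set, each restaurant goes to its cheapest open site; total = fixed + service.
{Largo}: Pell→Largo 2, Irby→Largo 4, Brent→Largo 6, Ryde→Largo 13, Farrow→Largo 6, Calder→Largo 9. Service 40; fixed 4; total 44.
{Largo, Quay}: Pell→Largo 2, Irby→Largo 4, Brent→Largo 6, Ryde→Quay 8, Farrow→Quay 5, Calder→Largo 9. Service 34; fixed 12; total 46.
{Largo, Tring}: service 36 + fixed 13 = 49
{Largo, Tring, Quay}: Pell→Largo 2, Irby→Largo 4, Brent→Largo 6, Ryde→Quay 8, Farrow→Quay 5, Calder→Largo 9. Service 34; fixed 21; total 55.
No other subset beats 44.

Minimum total cost: 44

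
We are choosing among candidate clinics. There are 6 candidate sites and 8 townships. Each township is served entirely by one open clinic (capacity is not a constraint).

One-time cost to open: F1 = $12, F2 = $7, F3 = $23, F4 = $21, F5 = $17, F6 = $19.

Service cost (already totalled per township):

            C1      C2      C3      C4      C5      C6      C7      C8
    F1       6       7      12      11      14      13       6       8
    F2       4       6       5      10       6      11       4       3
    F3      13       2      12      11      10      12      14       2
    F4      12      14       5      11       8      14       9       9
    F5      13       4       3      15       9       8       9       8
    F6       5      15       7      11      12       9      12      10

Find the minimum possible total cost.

Minimum total cost: 56

For any fixed open set, each township goes to its cheapest open site; total = fixed + service.
{F2}: C1→F2 4, C2→F2 6, C3→F2 5, C4→F2 10, C5→F2 6, C6→F2 11, C7→F2 4, C8→F2 3. Service 49; fixed 7; total 56.
{F2, F5}: service 42 + fixed 24 = 66
{F1, F2}: service 49 + fixed 19 = 68
{F1, F2, F3, F4, F5, F6}: service 39 + fixed 99 = 138
No other subset beats 56.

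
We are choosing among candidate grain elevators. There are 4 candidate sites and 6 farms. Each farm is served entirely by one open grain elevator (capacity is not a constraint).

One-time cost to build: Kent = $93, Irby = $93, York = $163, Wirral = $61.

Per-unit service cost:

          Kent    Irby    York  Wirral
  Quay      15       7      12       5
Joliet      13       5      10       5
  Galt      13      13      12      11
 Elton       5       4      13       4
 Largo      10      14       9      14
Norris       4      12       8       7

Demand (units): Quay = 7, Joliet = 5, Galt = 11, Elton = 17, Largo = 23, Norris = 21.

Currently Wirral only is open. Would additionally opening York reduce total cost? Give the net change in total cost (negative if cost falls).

No — net change +48 (cost rises by 48).

Current service cost with {Wirral}: 718.
Adding York: each farm re-picks its cheapest; new service cost 603, saving 115.
Extra fixed cost: 163. Net change = 163 − 115 = 48.
(Totals: 779 → 827.)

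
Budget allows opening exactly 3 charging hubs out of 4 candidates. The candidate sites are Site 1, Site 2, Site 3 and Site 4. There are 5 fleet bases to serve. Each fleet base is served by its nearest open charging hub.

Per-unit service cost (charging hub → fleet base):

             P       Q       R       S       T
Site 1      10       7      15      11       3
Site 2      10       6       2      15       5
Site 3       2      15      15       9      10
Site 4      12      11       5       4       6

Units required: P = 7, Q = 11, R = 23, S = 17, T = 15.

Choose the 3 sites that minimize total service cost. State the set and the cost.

With exactly 3 open, each fleet base uses its cheapest among the chosen.
{Site 2, Site 3, Site 4}: P→Site 3 2·7=14, Q→Site 2 6·11=66, R→Site 2 2·23=46, S→Site 4 4·17=68, T→Site 2 5·15=75. Service cost 269.
{Site 1, Site 2, Site 4}: service cost 295
{Site 1, Site 3, Site 4}: service cost 319
Among all 4 size-3 choices, {Site 2, Site 3, Site 4} is lowest.

Choose Site 2, Site 3 and Site 4; total service cost 269.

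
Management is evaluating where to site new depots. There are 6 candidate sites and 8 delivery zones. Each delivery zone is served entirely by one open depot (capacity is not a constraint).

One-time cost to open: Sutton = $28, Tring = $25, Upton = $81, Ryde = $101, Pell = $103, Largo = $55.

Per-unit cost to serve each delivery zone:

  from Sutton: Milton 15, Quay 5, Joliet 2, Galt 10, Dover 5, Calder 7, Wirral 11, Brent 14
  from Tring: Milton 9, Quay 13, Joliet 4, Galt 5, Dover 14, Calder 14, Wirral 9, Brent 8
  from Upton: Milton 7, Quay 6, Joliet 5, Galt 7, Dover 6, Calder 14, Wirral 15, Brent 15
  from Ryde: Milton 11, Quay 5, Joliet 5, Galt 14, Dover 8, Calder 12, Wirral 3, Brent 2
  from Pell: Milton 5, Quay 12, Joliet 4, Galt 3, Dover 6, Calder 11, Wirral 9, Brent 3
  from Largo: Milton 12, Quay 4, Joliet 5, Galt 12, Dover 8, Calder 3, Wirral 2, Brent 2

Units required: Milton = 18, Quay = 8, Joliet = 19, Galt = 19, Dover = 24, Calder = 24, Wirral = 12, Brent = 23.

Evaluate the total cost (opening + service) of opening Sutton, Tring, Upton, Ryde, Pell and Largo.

Total cost: 872

Each delivery zone is assigned to its cheapest site among the open ones.
{Sutton, Tring, Upton, Ryde, Pell, Largo}: Milton→Pell 5·18=90, Quay→Largo 4·8=32, Joliet→Sutton 2·19=38, Galt→Pell 3·19=57, Dover→Sutton 5·24=120, Calder→Largo 3·24=72, Wirral→Largo 2·12=24, Brent→Ryde 2·23=46. Service 479; fixed 393; total 872.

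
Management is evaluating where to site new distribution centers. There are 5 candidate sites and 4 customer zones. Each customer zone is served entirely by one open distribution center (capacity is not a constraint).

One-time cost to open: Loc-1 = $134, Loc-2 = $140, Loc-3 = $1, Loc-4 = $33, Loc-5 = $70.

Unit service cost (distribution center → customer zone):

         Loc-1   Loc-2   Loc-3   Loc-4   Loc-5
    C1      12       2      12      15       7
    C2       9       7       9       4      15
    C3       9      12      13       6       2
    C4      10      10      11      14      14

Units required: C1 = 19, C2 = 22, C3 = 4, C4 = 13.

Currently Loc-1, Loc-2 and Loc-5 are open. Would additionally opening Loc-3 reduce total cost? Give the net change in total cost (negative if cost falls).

No — net change +1 (cost rises by 1).

Current service cost with {Loc-1, Loc-2, Loc-5}: 330.
Adding Loc-3: each customer zone re-picks its cheapest; new service cost 330, saving 0.
Extra fixed cost: 1. Net change = 1 − 0 = 1.
(Totals: 674 → 675.)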